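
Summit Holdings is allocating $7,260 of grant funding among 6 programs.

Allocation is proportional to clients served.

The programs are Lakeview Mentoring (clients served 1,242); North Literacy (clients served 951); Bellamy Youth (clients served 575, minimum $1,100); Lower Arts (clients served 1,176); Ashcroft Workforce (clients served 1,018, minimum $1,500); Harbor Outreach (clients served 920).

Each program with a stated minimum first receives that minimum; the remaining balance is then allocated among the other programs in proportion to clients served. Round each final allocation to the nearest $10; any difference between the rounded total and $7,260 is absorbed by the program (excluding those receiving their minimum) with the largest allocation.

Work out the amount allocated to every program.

Minimums first: Bellamy Youth $1,100; Ashcroft Workforce $1,500. Remaining pool $4,660.
Remaining pool split over remaining clients served 4,289: Lakeview Mentoring 1,349.43 → $1,350; North Literacy 1,033.26 → $1,030; Lower Arts 1,277.72 → $1,280; Harbor Outreach 999.58 → $1,000.

Lakeview Mentoring: $1,350; North Literacy: $1,030; Bellamy Youth: $1,100; Lower Arts: $1,280; Ashcroft Workforce: $1,500; Harbor Outreach: $1,000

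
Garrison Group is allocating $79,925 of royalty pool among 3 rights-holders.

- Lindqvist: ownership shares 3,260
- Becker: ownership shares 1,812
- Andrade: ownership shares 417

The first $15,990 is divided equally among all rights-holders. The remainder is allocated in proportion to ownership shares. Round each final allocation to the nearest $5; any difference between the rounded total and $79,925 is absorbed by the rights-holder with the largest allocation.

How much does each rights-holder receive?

Lindqvist: $43,305; Becker: $26,435; Andrade: $10,185

$15,990 shared equally gives $5,330 per rights-holder.
Remainder $63,935 by ownership shares (total 5,489): Lindqvist 37,971.96 → $37,970; Becker 21,105.89 → $21,105; Andrade 4,857.15 → $4,855.
Rounding difference +$5 on remainder applied to Lindqvist.
Totals: Lindqvist $5,330 + $37,975 = $43,305; Becker $5,330 + $21,105 = $26,435; Andrade $5,330 + $4,855 = $10,185.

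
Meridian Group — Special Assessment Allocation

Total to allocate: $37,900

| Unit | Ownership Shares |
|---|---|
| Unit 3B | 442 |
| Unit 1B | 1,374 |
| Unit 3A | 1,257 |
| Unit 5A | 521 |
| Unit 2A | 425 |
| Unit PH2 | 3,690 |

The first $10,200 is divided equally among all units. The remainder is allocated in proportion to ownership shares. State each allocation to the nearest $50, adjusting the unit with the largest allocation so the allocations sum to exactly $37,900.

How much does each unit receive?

Unit 3B: $3,300 · Unit 1B: $6,650 · Unit 3A: $6,200 · Unit 5A: $3,550 · Unit 2A: $3,250 · Unit PH2: $14,950

Equal tier: $10,200 ÷ 6 = $1,700 apiece.
Remainder $27,700 by ownership shares (total 7,709): Unit 3B 1,588.20 → $1,600; Unit 1B 4,937.06 → $4,950; Unit 3A 4,516.66 → $4,500; Unit 5A 1,872.06 → $1,850; Unit 2A 1,527.11 → $1,550; Unit PH2 13,258.92 → $13,250.
Totals: Unit 3B $1,700 + $1,600 = $3,300; Unit 1B $1,700 + $4,950 = $6,650; Unit 3A $1,700 + $4,500 = $6,200; Unit 5A $1,700 + $1,850 = $3,550; Unit 2A $1,700 + $1,550 = $3,250; Unit PH2 $1,700 + $13,250 = $14,950.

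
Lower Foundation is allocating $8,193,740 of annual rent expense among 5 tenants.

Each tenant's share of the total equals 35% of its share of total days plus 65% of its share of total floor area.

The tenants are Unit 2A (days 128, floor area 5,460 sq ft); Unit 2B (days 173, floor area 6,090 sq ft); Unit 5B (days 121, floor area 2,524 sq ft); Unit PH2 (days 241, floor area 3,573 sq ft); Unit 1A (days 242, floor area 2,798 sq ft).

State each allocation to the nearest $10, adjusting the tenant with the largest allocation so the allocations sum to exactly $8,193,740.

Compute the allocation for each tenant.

Days total 905; floor area total 20,445.
Blended shares (35% days + 65% floor area): Unit 2A 0.2231; Unit 2B 0.2605; Unit 5B 0.1270; Unit PH2 0.2068; Unit 1A 0.1825.
Pro-rata amounts: Unit 2A 1,827,945.03; Unit 2B 2,134,658.53; Unit 5B 1,040,933.87; Unit PH2 1,694,460.77; Unit 1A 1,495,741.80.
Rounded to nearest $10: Unit 2A $1,827,950; Unit 2B $2,134,660; Unit 5B $1,040,930; Unit PH2 $1,694,460; Unit 1A $1,495,740. Sum = $8,193,740.
Rounded total matches; no reconciliation needed.

Unit 2A: $1,827,950 | Unit 2B: $2,134,660 | Unit 5B: $1,040,930 | Unit PH2: $1,694,460 | Unit 1A: $1,495,740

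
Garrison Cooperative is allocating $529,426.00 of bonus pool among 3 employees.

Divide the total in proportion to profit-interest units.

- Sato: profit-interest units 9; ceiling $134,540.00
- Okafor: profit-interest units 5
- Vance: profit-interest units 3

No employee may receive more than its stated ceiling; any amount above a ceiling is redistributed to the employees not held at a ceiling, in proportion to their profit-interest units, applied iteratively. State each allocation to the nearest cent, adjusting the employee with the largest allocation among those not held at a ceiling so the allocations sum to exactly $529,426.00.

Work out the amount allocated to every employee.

Profit-interest units total: 17.
Proportional shares (ignoring caps): Sato 280,284.3529; Okafor 155,713.5294; Vance 93,428.1176.
Cap binds for Sato ($134,540.00); residual $394,886.00 reallocated over remaining profit-interest units 8.
Remaining shares: Okafor 246,803.7500 → $246,803.75; Vance 148,082.2500 → $148,082.25.

Sato: $134,540.00 · Okafor: $246,803.75 · Vance: $148,082.25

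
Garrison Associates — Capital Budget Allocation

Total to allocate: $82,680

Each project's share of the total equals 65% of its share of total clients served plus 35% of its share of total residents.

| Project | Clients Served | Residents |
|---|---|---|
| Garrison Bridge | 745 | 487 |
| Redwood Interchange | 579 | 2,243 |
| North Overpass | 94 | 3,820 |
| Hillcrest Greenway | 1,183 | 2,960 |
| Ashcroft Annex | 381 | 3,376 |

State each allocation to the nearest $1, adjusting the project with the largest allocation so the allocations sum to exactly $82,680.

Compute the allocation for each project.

Garrison Bridge: $14,520 · Redwood Interchange: $15,472 · North Overpass: $10,273 · Hillcrest Greenway: $27,967 · Ashcroft Annex: $14,448

Clients served total 2,982; residents total 12,886.
Blended shares (65% clients served + 35% residents): Garrison Bridge 0.1756; Redwood Interchange 0.1871; North Overpass 0.1242; Hillcrest Greenway 0.3383; Ashcroft Annex 0.1747.
Proportional shares: Garrison Bridge 14,520.14; Redwood Interchange 15,471.90; North Overpass 10,272.63; Hillcrest Greenway 27,967.43; Ashcroft Annex 14,447.89.
After rounding ($1): Garrison Bridge $14,520; Redwood Interchange $15,472; North Overpass $10,273; Hillcrest Greenway $27,967; Ashcroft Annex $14,448. Sum = $82,680.
No rounding difference to absorb.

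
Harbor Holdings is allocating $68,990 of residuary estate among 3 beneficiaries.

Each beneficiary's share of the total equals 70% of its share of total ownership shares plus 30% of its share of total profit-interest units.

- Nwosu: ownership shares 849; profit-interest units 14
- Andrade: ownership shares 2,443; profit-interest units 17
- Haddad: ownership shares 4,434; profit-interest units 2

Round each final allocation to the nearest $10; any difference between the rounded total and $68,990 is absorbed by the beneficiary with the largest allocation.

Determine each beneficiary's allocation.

Nwosu: $14,090; Andrade: $25,930; Haddad: $28,970

Totals — ownership shares 7,726, profit-interest units 33.
Combined weights (70% ownership shares + 30% profit-interest units): Nwosu 0.2042; Andrade 0.3759; Haddad 0.4199.
Pro-rata amounts: Nwosu 14,087.40; Andrade 25,932.58; Haddad 28,970.02.
After rounding ($10): Nwosu $14,090; Andrade $25,930; Haddad $28,970. Sum = $68,990.
Rounded total matches; no reconciliation needed.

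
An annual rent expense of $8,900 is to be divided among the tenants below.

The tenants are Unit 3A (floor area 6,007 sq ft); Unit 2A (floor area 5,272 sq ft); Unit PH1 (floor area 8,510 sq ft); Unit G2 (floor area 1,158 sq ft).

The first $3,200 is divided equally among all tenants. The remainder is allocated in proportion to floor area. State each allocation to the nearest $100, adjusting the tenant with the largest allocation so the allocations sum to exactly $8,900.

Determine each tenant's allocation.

$3,200 shared equally gives $800 per tenant.
Remainder $5,700 by floor area (total 20,947): Unit 3A 1,634.60 → $1,600; Unit 2A 1,434.59 → $1,400; Unit PH1 2,315.70 → $2,300; Unit G2 315.11 → $300.
Rounding difference +$100 on remainder applied to Unit PH1.
Totals: Unit 3A $800 + $1,600 = $2,400; Unit 2A $800 + $1,400 = $2,200; Unit PH1 $800 + $2,400 = $3,200; Unit G2 $800 + $300 = $1,100.

Unit 3A: $2,400 | Unit 2A: $2,200 | Unit PH1: $3,200 | Unit G2: $1,100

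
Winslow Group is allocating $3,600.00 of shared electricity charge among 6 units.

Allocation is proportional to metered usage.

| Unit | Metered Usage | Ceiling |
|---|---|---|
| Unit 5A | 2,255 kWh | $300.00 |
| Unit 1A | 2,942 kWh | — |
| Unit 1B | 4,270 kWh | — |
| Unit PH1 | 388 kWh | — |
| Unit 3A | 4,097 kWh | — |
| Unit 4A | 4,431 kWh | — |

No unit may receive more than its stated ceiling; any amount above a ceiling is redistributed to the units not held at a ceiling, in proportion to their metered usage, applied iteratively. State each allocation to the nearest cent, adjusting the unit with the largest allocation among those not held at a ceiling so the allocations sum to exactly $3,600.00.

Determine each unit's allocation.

Unit 5A: $300.00; Unit 1A: $601.97; Unit 1B: $873.70; Unit PH1: $79.39; Unit 3A: $838.30; Unit 4A: $906.64

Metered usage total: 18,383.
Pro-rata shares before constraints: Unit 5A 441.6037; Unit 1A 576.1410; Unit 1B 836.2074; Unit PH1 75.9832; Unit 3A 802.3282; Unit 4A 867.7365.
Held at cap: Unit 5A ($300.00); balance $3,300.00 reallocated over remaining metered usage 16,128.
Shares after redistribution: Unit 1A 601.9717 → $601.97; Unit 1B 873.6979 → $873.70; Unit PH1 79.3899 → $79.39; Unit 3A 838.2999 → $838.30; Unit 4A 906.6406 → $906.64.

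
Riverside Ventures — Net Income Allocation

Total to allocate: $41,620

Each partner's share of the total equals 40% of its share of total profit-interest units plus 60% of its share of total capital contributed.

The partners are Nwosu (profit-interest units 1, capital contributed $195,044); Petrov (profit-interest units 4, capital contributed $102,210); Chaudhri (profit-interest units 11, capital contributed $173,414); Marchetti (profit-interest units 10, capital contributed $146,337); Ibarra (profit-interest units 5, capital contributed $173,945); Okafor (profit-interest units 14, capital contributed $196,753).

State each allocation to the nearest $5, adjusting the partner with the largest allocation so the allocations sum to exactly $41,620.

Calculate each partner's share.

Profit-interest units total 45; capital contributed total 987,703.
Composite weights (40% profit-interest units + 60% capital contributed): Nwosu 0.1274; Petrov 0.0976; Chaudhri 0.2031; Marchetti 0.1778; Ibarra 0.1501; Okafor 0.2440.
Pro-rata amounts: Nwosu 5,301.23; Petrov 4,063.99; Chaudhri 8,453.92; Marchetti 7,399.38; Ibarra 6,247.61; Okafor 10,153.86.
After rounding ($5): Nwosu $5,300; Petrov $4,065; Chaudhri $8,455; Marchetti $7,400; Ibarra $6,250; Okafor $10,155. Sum = $41,625.
Difference $41,620 − $41,625 = −$5 applied to largest allocation (Okafor): Okafor becomes $10,150.

Nwosu: $5,300 | Petrov: $4,065 | Chaudhri: $8,455 | Marchetti: $7,400 | Ibarra: $6,250 | Okafor: $10,150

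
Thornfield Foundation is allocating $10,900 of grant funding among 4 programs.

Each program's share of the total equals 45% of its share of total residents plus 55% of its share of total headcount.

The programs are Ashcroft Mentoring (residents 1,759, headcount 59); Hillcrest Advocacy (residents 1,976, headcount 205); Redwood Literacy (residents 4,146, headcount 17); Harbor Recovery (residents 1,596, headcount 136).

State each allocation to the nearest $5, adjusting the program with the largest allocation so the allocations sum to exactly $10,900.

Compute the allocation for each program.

Ashcroft Mentoring: $1,760 · Hillcrest Advocacy: $3,970 · Redwood Literacy: $2,390 · Harbor Recovery: $2,780

Totals — residents 9,477, headcount 417.
Combined weights (45% residents + 55% headcount): Ashcroft Mentoring 0.1613; Hillcrest Advocacy 0.3642; Redwood Literacy 0.2193; Harbor Recovery 0.2552.
Unrounded shares: Ashcroft Mentoring 1,758.62; Hillcrest Advocacy 3,969.90; Redwood Literacy 2,390.24; Harbor Recovery 2,781.24.
Rounded to nearest $5: Ashcroft Mentoring $1,760; Hillcrest Advocacy $3,970; Redwood Literacy $2,390; Harbor Recovery $2,780. Sum = $10,900.
Sum already equals the total — no adjustment.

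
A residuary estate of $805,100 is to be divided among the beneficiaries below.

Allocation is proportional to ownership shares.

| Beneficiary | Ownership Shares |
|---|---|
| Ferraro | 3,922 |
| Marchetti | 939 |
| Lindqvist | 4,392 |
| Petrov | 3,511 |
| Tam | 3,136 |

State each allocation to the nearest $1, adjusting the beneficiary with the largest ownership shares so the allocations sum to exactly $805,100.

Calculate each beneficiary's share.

Ferraro: $198,591; Marchetti: $47,546; Lindqvist: $222,391; Petrov: $177,780; Tam: $158,792

Total ownership shares = 15,900.
Proportional shares: Ferraro 3,922/15,900 × $805,100 = 198,591.33; Marchetti 939/15,900 × $805,100 = 47,546.47; Lindqvist 4,392/15,900 × $805,100 = 222,389.89; Petrov 3,511/15,900 × $805,100 = 177,780.26; Tam 3,136/15,900 × $805,100 = 158,792.05.
At nearest $1: Ferraro $198,591; Marchetti $47,546; Lindqvist $222,390; Petrov $177,780; Tam $158,792. Sum = $805,099.
Difference $805,100 − $805,099 = +$1 applied to largest ownership shares (Lindqvist): Lindqvist becomes $222,391.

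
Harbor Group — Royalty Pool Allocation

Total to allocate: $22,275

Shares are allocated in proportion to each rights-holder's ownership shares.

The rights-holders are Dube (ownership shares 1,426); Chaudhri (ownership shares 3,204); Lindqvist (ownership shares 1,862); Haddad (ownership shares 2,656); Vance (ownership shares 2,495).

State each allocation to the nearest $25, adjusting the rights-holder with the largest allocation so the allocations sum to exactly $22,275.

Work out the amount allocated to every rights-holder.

Sum of ownership shares: 11,643.
Unrounded shares: Dube 1,426/11,643 × $22,275 = 2,728.18; Chaudhri 3,204/11,643 × $22,275 = 6,129.79; Lindqvist 1,862/11,643 × $22,275 = 3,562.32; Haddad 2,656/11,643 × $22,275 = 5,081.37; Vance 2,495/11,643 × $22,275 = 4,773.35.
Rounded to nearest $25: Dube $2,725; Chaudhri $6,125; Lindqvist $3,550; Haddad $5,075; Vance $4,775. Sum = $22,250.
Difference $22,275 − $22,250 = +$25 applied to largest allocation (Chaudhri): Chaudhri becomes $6,150.

Dube: $2,725; Chaudhri: $6,150; Lindqvist: $3,550; Haddad: $5,075; Vance: $4,775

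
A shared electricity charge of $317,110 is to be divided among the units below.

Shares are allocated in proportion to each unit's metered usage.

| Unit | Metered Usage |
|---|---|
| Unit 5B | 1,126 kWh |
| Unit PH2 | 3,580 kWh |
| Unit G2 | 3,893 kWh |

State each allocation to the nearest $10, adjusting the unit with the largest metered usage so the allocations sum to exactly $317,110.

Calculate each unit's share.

Sum of metered usage: 1,126 + 3,580 + 3,893 = 8,599.
Unrounded shares: Unit 5B 41,524.11; Unit PH2 132,021.61; Unit G2 143,564.28.
After rounding ($10): Unit 5B $41,520; Unit PH2 $132,020; Unit G2 $143,560. Sum = $317,100.
Difference $317,110 − $317,100 = +$10 applied to largest metered usage (Unit G2): Unit G2 becomes $143,570.

Unit 5B: $41,520 · Unit PH2: $132,020 · Unit G2: $143,570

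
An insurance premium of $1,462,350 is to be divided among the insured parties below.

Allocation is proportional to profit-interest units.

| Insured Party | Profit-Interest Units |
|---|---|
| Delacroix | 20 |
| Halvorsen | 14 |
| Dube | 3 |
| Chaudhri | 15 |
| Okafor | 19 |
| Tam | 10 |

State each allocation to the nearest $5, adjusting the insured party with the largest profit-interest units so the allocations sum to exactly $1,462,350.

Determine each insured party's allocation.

Delacroix: $361,080 | Halvorsen: $252,750 | Dube: $54,160 | Chaudhri: $270,805 | Okafor: $343,020 | Tam: $180,535

Profit-interest units total: 81.
Proportional shares: Delacroix 20/81 × $1,462,350 = 361,074.07; Halvorsen 14/81 × $1,462,350 = 252,751.85; Dube 3/81 × $1,462,350 = 54,161.11; Chaudhri 15/81 × $1,462,350 = 270,805.56; Okafor 19/81 × $1,462,350 = 343,020.37; Tam 10/81 × $1,462,350 = 180,537.04.
At nearest $5: Delacroix $361,075; Halvorsen $252,750; Dube $54,160; Chaudhri $270,805; Okafor $343,020; Tam $180,535. Sum = $1,462,345.
Difference $1,462,350 − $1,462,345 = +$5 applied to largest profit-interest units (Delacroix): Delacroix becomes $361,080.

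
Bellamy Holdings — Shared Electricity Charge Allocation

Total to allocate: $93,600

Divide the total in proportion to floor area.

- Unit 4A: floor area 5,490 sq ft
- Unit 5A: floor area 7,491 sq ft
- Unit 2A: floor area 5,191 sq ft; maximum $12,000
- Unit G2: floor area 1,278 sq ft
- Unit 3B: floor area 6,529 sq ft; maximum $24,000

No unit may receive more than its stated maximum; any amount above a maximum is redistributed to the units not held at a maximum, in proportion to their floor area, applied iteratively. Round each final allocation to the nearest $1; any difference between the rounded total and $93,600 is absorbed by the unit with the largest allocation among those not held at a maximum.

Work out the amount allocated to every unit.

Unit 4A: $22,177 · Unit 5A: $30,260 · Unit 2A: $12,000 · Unit G2: $5,163 · Unit 3B: $24,000

Sum of floor area: 25,979.
Proportional shares (ignoring caps): Unit 4A 19,779.98; Unit 5A 26,989.40; Unit 2A 18,702.71; Unit G2 4,604.52; Unit 3B 23,523.40.
Cap binds for Unit 2A ($12,000); residual $81,600 reallocated over remaining floor area 20,788.
Cap binds for Unit 3B ($24,000); residual $57,600 reallocated over remaining floor area 14,259.
Redistributed shares: Unit 4A 22,177.15 → $22,177; Unit 5A 30,260.30 → $30,260; Unit G2 5,162.55 → $5,163.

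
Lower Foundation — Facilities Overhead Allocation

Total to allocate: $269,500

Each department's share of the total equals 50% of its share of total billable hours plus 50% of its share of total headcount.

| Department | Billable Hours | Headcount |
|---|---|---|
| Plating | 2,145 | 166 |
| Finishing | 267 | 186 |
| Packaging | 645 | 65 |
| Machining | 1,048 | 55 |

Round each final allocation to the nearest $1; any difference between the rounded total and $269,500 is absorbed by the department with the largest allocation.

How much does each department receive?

Billable hours total 4,105; headcount total 472.
Composite weights (50% billable hours + 50% headcount): Plating 0.4371; Finishing 0.2296; Packaging 0.1474; Machining 0.1859.
Pro-rata amounts: Plating 117,802.28; Finishing 61,865.13; Packaging 39,729.33; Machining 50,103.26.
After rounding ($1): Plating $117,802; Finishing $61,865; Packaging $39,729; Machining $50,103. Sum = $269,499.
Difference $269,500 − $269,499 = +$1 applied to largest allocation (Plating): Plating becomes $117,803.

Plating: $117,803 · Finishing: $61,865 · Packaging: $39,729 · Machining: $50,103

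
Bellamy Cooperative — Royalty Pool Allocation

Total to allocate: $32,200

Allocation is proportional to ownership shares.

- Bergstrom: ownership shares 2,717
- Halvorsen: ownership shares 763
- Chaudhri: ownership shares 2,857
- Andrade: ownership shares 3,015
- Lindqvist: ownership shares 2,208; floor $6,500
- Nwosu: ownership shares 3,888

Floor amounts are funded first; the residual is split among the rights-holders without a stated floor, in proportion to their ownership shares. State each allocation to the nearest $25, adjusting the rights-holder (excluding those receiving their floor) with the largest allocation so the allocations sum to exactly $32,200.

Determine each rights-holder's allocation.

Guaranteed amounts: Lindqvist $6,500. Balance $25,700.
Balance split over remaining ownership shares 13,240: Bergstrom 5,273.94 → $5,275; Halvorsen 1,481.05 → $1,475; Chaudhri 5,545.69 → $5,550; Andrade 5,852.38 → $5,850; Nwosu 7,546.95 → $7,550.

Bergstrom: $5,275 | Halvorsen: $1,475 | Chaudhri: $5,550 | Andrade: $5,850 | Lindqvist: $6,500 | Nwosu: $7,550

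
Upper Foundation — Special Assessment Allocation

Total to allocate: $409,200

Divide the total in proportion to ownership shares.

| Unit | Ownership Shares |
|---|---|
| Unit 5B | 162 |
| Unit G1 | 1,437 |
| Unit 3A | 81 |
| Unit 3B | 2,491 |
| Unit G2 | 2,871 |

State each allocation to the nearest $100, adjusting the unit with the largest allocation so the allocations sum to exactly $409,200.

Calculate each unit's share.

Unit 5B: $9,400 | Unit G1: $83,500 | Unit 3A: $4,700 | Unit 3B: $144,700 | Unit G2: $166,900

Combined ownership shares = 7,042.
Raw shares: Unit 5B 162/7,042 × $409,200 = 9,413.58; Unit G1 1,437/7,042 × $409,200 = 83,501.90; Unit 3A 81/7,042 × $409,200 = 4,706.79; Unit 3B 2,491/7,042 × $409,200 = 144,748.25; Unit G2 2,871/7,042 × $409,200 = 166,829.48.
After rounding ($100): Unit 5B $9,400; Unit G1 $83,500; Unit 3A $4,700; Unit 3B $144,700; Unit G2 $166,800. Sum = $409,100.
Difference $409,200 − $409,100 = +$100 applied to largest allocation (Unit G2): Unit G2 becomes $166,900.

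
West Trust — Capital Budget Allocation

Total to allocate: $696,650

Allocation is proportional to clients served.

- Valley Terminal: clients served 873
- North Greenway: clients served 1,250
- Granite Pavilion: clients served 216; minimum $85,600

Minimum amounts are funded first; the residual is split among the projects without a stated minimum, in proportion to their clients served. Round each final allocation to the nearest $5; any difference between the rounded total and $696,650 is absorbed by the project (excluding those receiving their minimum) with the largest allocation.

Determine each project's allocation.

Minimums first: Granite Pavilion $85,600. Balance $611,050.
Balance split over remaining clients served 2,123: Valley Terminal 251,270.21 → $251,270; North Greenway 359,779.79 → $359,780.

Valley Terminal: $251,270 | North Greenway: $359,780 | Granite Pavilion: $85,600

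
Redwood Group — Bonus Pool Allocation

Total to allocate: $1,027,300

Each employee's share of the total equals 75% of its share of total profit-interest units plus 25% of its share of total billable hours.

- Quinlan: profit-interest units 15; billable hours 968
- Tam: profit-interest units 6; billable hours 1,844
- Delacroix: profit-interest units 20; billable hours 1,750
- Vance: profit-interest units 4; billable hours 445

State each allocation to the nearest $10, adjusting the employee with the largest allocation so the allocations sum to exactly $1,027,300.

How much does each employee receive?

Quinlan: $306,480 · Tam: $197,310 · Delacroix: $432,200 · Vance: $91,310

Totals — profit-interest units 45, billable hours 5,007.
Combined weights (75% profit-interest units + 25% billable hours): Quinlan 0.2983; Tam 0.1921; Delacroix 0.4207; Vance 0.0889.
Raw shares: Quinlan 306,476.81; Tam 197,314.64; Delacroix 432,196.42; Vance 91,312.14.
After rounding ($10): Quinlan $306,480; Tam $197,310; Delacroix $432,200; Vance $91,310. Sum = $1,027,300.
Sum already equals the total — no adjustment.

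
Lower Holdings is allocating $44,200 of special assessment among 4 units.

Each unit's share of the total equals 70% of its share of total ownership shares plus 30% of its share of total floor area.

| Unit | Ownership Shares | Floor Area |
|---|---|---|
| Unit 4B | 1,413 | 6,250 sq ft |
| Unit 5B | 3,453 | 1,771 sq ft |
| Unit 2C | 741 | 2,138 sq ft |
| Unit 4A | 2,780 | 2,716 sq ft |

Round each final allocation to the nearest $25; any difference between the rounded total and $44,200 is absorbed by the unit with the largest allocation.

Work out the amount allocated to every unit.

Unit 4B: $11,650 | Unit 5B: $14,575 | Unit 2C: $4,925 | Unit 4A: $13,050

Ownership shares total 8,387; floor area total 12,875.
Composite weights (70% ownership shares + 30% floor area): Unit 4B 0.2636; Unit 5B 0.3295; Unit 2C 0.1117; Unit 4A 0.2953.
Unrounded shares: Unit 4B 11,649.51; Unit 5B 14,562.22; Unit 2C 4,935.51; Unit 4A 13,052.75.
Rounded to nearest $25: Unit 4B $11,650; Unit 5B $14,550; Unit 2C $4,925; Unit 4A $13,050. Sum = $44,175.
Difference $44,200 − $44,175 = +$25 applied to largest allocation (Unit 5B): Unit 5B becomes $14,575.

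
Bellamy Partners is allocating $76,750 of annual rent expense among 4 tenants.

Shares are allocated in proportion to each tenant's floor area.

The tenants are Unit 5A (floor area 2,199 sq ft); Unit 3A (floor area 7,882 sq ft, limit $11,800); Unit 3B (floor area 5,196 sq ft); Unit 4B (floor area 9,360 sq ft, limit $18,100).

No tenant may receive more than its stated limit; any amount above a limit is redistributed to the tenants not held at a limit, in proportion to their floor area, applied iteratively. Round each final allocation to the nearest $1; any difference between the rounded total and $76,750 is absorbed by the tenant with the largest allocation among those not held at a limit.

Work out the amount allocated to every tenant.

Unit 5A: $13,931 | Unit 3A: $11,800 | Unit 3B: $32,919 | Unit 4B: $18,100

Sum of floor area: 24,637.
Proportional shares (ignoring caps): Unit 5A 6,850.40; Unit 3A 24,554.27; Unit 3B 16,186.75; Unit 4B 29,158.58.
Cap binds for Unit 3A ($11,800), Unit 4B ($18,100); remaining pool $46,850 reallocated over remaining floor area 7,395.
Shares after redistribution: Unit 5A 13,931.46 → $13,931; Unit 3B 32,918.54 → $32,919.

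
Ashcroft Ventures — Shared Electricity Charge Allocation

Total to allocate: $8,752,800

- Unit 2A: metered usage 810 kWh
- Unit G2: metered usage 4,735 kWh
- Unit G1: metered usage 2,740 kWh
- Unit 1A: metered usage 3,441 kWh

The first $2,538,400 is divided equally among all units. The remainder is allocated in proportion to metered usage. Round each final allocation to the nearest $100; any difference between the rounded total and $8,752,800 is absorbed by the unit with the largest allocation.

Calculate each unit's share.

$2,538,400 shared equally gives $634,600 per unit.
Remainder $6,214,400 by metered usage (total 11,726): Unit 2A 429,273.75 → $429,300; Unit G2 2,509,396.55 → $2,509,400; Unit G1 1,452,111.21 → $1,452,100; Unit 1A 1,823,618.49 → $1,823,600.
Totals: Unit 2A $634,600 + $429,300 = $1,063,900; Unit G2 $634,600 + $2,509,400 = $3,144,000; Unit G1 $634,600 + $1,452,100 = $2,086,700; Unit 1A $634,600 + $1,823,600 = $2,458,200.

Unit 2A: $1,063,900 | Unit G2: $3,144,000 | Unit G1: $2,086,700 | Unit 1A: $2,458,200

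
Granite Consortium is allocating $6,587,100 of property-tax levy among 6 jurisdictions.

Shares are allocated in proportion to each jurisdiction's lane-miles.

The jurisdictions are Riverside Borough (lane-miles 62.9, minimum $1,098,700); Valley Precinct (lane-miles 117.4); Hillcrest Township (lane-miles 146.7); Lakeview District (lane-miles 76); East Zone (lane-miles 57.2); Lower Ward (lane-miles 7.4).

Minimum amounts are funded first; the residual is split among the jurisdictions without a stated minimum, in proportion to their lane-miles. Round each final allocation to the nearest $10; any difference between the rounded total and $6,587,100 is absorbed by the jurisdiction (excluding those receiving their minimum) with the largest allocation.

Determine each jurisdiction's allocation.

Riverside Borough: $1,098,700 | Valley Precinct: $1,592,140 | Hillcrest Township: $1,989,480 | Lakeview District: $1,030,690 | East Zone: $775,730 | Lower Ward: $100,360

Fund the minimums — Riverside Borough $1,098,700. Balance $5,488,400.
Balance split over remaining lane-miles 404.7: Valley Precinct 1,592,137.78 → $1,592,140; Hillcrest Township 1,989,494.14 → $1,989,490; Lakeview District 1,030,685.45 → $1,030,690; East Zone 775,726.41 → $775,730; Lower Ward 100,356.21 → $100,360.
Rounding difference −$10 applied to Hillcrest Township → $1,989,480.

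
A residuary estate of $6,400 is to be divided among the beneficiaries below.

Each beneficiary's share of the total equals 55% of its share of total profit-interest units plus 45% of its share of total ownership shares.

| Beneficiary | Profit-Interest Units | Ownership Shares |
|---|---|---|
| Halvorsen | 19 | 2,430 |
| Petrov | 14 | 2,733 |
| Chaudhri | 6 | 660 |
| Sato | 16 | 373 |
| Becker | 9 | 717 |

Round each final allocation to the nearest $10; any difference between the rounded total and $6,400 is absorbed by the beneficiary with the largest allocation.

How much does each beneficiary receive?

Totals — profit-interest units 64, ownership shares 6,913.
Composite weights (55% profit-interest units + 45% ownership shares): Halvorsen 0.3215; Petrov 0.2982; Chaudhri 0.0945; Sato 0.1618; Becker 0.1240.
Unrounded shares: Halvorsen 2,057.35; Petrov 1,908.59; Chaudhri 604.96; Sato 1,035.39; Becker 793.71.
After rounding ($10): Halvorsen $2,060; Petrov $1,910; Chaudhri $600; Sato $1,040; Becker $790. Sum = $6,400.
Sum already equals the total — no adjustment.

Halvorsen: $2,060; Petrov: $1,910; Chaudhri: $600; Sato: $1,040; Becker: $790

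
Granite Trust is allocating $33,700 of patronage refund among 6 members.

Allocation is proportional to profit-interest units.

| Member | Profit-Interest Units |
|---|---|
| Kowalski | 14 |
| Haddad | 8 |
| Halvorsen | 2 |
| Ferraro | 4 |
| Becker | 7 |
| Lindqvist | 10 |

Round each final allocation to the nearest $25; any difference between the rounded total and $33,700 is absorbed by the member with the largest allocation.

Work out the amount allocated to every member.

Profit-interest units total: 45.
Proportional shares: Kowalski 14/45 × $33,700 = 10,484.44; Haddad 8/45 × $33,700 = 5,991.11; Halvorsen 2/45 × $33,700 = 1,497.78; Ferraro 4/45 × $33,700 = 2,995.56; Becker 7/45 × $33,700 = 5,242.22; Lindqvist 10/45 × $33,700 = 7,488.89.
At nearest $25: Kowalski $10,475; Haddad $6,000; Halvorsen $1,500; Ferraro $3,000; Becker $5,250; Lindqvist $7,500. Sum = $33,725.
Difference $33,700 − $33,725 = −$25 applied to largest allocation (Kowalski): Kowalski becomes $10,450.

Kowalski: $10,450; Haddad: $6,000; Halvorsen: $1,500; Ferraro: $3,000; Becker: $5,250; Lindqvist: $7,500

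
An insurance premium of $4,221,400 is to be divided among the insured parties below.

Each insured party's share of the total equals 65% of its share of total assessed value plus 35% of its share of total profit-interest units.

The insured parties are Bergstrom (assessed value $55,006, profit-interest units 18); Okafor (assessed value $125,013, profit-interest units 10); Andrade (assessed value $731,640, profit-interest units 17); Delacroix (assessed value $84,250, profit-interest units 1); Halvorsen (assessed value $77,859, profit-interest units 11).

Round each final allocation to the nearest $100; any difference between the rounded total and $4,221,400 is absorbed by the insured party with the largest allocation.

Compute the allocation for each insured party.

Bergstrom: $607,100; Okafor: $578,700; Andrade: $2,310,300; Delacroix: $241,200; Halvorsen: $484,100

Totals — assessed value 1,073,768, profit-interest units 57.
Blended shares (65% assessed value + 35% profit-interest units): Bergstrom 0.1438; Okafor 0.1371; Andrade 0.5473; Delacroix 0.0571; Halvorsen 0.1147.
Pro-rata amounts: Bergstrom 607,138.29; Okafor 578,667.37; Andrade 2,310,289.98; Delacroix 241,213.58; Halvorsen 484,090.77.
At nearest $100: Bergstrom $607,100; Okafor $578,700; Andrade $2,310,300; Delacroix $241,200; Halvorsen $484,100. Sum = $4,221,400.
No rounding difference to absorb.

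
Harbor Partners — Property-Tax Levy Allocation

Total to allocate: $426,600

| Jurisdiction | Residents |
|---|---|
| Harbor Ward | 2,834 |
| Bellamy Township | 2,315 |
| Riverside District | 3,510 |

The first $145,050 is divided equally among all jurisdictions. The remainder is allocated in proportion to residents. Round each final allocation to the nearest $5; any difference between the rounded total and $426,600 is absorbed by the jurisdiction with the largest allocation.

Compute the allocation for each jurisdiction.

First tranche $145,050 split equally: $48,350 each.
Remainder $281,550 by residents (total 8,659): Harbor Ward 92,148.37 → $92,150; Bellamy Township 75,272.92 → $75,275; Riverside District 114,128.71 → $114,130.
Rounding difference −$5 on remainder applied to Riverside District.
Totals: Harbor Ward $48,350 + $92,150 = $140,500; Bellamy Township $48,350 + $75,275 = $123,625; Riverside District $48,350 + $114,125 = $162,475.

Harbor Ward: $140,500 · Bellamy Township: $123,625 · Riverside District: $162,475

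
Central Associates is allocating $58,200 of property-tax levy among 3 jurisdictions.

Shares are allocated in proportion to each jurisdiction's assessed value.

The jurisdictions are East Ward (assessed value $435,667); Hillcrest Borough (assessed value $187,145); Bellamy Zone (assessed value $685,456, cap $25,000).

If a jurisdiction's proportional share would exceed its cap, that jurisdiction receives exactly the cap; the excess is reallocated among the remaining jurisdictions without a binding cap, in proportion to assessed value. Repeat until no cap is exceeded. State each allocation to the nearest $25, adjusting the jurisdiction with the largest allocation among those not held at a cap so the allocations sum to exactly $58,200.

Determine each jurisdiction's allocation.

Combined assessed value = 1,308,268.
Unconstrained shares: East Ward 19,381.21; Hillcrest Borough 8,325.39; Bellamy Zone 30,493.40.
Cap binds for Bellamy Zone ($25,000); balance $33,200 reallocated over remaining assessed value 622,812.
Shares after redistribution: East Ward 23,223.93 → $23,225; Hillcrest Borough 9,976.07 → $9,975.

East Ward: $23,225; Hillcrest Borough: $9,975; Bellamy Zone: $25,000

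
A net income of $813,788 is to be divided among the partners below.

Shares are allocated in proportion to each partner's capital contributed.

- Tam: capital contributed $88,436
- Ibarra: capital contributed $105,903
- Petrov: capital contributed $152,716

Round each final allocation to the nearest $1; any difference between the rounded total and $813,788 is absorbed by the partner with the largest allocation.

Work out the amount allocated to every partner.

Tam: $207,368 · Ibarra: $248,325 · Petrov: $358,095

Capital contributed total: 347,055.
Unrounded shares: Tam 88,436/347,055 × $813,788 = 207,368.16; Ibarra 105,903/347,055 × $813,788 = 248,325.45; Petrov 152,716/347,055 × $813,788 = 358,094.39.
After rounding ($1): Tam $207,368; Ibarra $248,325; Petrov $358,094. Sum = $813,787.
Difference $813,788 − $813,787 = +$1 applied to largest allocation (Petrov): Petrov becomes $358,095.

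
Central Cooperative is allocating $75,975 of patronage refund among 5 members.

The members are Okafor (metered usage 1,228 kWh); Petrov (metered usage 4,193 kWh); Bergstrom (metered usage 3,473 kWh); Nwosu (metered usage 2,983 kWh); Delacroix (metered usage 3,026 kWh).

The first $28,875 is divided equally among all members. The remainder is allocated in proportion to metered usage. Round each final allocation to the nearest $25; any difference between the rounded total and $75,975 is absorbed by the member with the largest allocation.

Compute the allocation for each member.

Okafor: $9,650; Petrov: $19,025; Bergstrom: $16,750; Nwosu: $15,200; Delacroix: $15,350

Equal tier: $28,875 ÷ 5 = $5,775 apiece.
Remainder $47,100 by metered usage (total 14,903): Okafor 3,881.02 → $3,875; Petrov 13,251.71 → $13,250; Bergstrom 10,976.20 → $10,975; Nwosu 9,427.59 → $9,425; Delacroix 9,563.48 → $9,575.
Totals: Okafor $5,775 + $3,875 = $9,650; Petrov $5,775 + $13,250 = $19,025; Bergstrom $5,775 + $10,975 = $16,750; Nwosu $5,775 + $9,425 = $15,200; Delacroix $5,775 + $9,575 = $15,350.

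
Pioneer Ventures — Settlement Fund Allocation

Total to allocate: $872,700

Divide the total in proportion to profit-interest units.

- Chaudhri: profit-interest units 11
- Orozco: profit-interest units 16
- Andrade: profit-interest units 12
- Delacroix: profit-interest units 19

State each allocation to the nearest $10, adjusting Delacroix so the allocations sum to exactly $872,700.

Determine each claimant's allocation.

Combined profit-interest units = 58.
Proportional shares: Chaudhri 11/58 × $872,700 = 165,512.07; Orozco 16/58 × $872,700 = 240,744.83; Andrade 12/58 × $872,700 = 180,558.62; Delacroix 19/58 × $872,700 = 285,884.48.
At nearest $10: Chaudhri $165,510; Orozco $240,740; Andrade $180,560; Delacroix $285,880. Sum = $872,690.
Difference $872,700 − $872,690 = +$10 applied to Delacroix: Delacroix becomes $285,890.

Chaudhri: $165,510 | Orozco: $240,740 | Andrade: $180,560 | Delacroix: $285,890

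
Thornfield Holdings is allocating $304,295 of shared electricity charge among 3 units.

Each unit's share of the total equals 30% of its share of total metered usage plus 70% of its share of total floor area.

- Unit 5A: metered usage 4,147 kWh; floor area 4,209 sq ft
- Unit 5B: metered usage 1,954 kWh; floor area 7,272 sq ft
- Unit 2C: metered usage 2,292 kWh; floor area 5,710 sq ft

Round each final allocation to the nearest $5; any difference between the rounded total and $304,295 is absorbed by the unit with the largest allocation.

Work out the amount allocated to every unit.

Totals — metered usage 8,393, floor area 17,191.
Composite weights (30% metered usage + 70% floor area): Unit 5A 0.3196; Unit 5B 0.3660; Unit 2C 0.3144.
Unrounded shares: Unit 5A 97,257.81; Unit 5B 111,357.47; Unit 2C 95,679.72.
After rounding ($5): Unit 5A $97,260; Unit 5B $111,355; Unit 2C $95,680. Sum = $304,295.
Sum already equals the total — no adjustment.

Unit 5A: $97,260; Unit 5B: $111,355; Unit 2C: $95,680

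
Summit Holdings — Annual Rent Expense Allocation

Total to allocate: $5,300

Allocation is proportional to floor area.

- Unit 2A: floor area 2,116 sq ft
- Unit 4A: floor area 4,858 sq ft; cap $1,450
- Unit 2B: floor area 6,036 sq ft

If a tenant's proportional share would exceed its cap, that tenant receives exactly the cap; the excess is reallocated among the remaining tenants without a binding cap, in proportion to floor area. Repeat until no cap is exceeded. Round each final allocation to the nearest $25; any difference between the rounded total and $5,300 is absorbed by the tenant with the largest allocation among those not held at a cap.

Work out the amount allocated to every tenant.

Total floor area = 13,010.
Proportional shares (ignoring caps): Unit 2A 862.01; Unit 4A 1,979.05; Unit 2B 2,458.94.
Cap binds for Unit 4A ($1,450); balance $3,850 reallocated over remaining floor area 8,152.
Remaining shares: Unit 2A 999.34 → $1,000; Unit 2B 2,850.66 → $2,850.

Unit 2A: $1,000 | Unit 4A: $1,450 | Unit 2B: $2,850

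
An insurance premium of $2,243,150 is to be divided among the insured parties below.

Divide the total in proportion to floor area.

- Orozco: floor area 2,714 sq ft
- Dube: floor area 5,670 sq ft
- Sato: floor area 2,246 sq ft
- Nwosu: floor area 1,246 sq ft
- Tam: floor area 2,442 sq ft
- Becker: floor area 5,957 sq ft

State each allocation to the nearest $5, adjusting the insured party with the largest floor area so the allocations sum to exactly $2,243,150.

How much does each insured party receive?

Orozco: $300,265 | Dube: $627,310 | Sato: $248,490 | Nwosu: $137,855 | Tam: $270,175 | Becker: $659,055

Sum of floor area: 20,275.
Raw shares: Orozco 2,714/20,275 × $2,243,150 = 300,266.79; Dube 5,670/20,275 × $2,243,150 = 627,307.55; Sato 2,246/20,275 × $2,243,150 = 248,489.02; Nwosu 1,246/20,275 × $2,243,150 = 137,852.77; Tam 2,442/20,275 × $2,243,150 = 270,173.73; Becker 5,957/20,275 × $2,243,150 = 659,060.15.
At nearest $5: Orozco $300,265; Dube $627,310; Sato $248,490; Nwosu $137,855; Tam $270,175; Becker $659,060. Sum = $2,243,155.
Difference $2,243,150 − $2,243,155 = −$5 applied to largest floor area (Becker): Becker becomes $659,055.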